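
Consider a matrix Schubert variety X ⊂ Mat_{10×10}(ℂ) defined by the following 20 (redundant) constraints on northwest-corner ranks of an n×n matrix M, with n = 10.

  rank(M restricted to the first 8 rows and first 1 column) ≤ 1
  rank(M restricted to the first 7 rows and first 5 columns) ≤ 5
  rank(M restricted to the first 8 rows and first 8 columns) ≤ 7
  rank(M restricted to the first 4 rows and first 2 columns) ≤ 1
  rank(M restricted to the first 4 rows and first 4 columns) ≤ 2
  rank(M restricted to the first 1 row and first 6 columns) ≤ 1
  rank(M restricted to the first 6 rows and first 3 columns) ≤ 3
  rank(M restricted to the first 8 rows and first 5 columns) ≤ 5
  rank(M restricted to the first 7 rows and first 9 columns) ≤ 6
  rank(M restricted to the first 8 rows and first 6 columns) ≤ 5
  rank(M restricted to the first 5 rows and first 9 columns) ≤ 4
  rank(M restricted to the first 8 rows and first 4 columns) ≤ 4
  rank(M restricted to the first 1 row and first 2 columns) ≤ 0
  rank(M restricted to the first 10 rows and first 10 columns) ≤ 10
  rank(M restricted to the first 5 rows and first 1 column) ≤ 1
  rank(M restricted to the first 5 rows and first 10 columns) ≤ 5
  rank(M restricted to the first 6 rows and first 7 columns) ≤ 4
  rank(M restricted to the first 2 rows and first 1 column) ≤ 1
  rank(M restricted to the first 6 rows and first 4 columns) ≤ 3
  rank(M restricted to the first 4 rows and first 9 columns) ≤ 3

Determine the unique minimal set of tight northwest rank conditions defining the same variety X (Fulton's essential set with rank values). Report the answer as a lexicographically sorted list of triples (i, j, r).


Computing R[i][j] = min implied NW-rank bound (n=10, 20 conditions):

  i=1: 0 | 0 | 1 | 1 | 1 | 1 | 1 | 1 | 1 | 1
  i=2: 1 | 1 | 2 | 2 | 2 | 2 | 2 | 2 | 2 | 2
  i=3: 1 | 1 | 2 | 2 | 3 | 3 | 3 | 3 | 3 | 3
  i=4: 1 | 1 | 2 | 2 | 3 | 3 | 3 | 3 | 3 | 4
  i=5: 1 | 2 | 3 | 3 | 4 | 4 | 4 | 4 | 4 | 5
  i=6: 1 | 2 | 3 | 3 | 4 | 4 | 4 | 5 | 5 | 6
  i=7: 1 | 2 | 3 | 4 | 5 | 5 | 5 | 6 | 6 | 7
  i=8: 1 | 2 | 3 | 4 | 5 | 5 | 6 | 7 | 7 | 8
  i=9: 1 | 2 | 3 | 4 | 5 | 6 | 7 | 8 | 8 | 9
  i=10: 1 | 2 | 3 | 4 | 5 | 6 | 7 | 8 | 9 | 10

reading off 1-entries of Δ²R: w = (3, 1, 5, 10, 2, 8, 4, 7, 6, 9).

Rothe diagram D(w) (14 cells), 7 SE-corners (essential conditions):

[(1, 2, 0), (4, 2, 1), (4, 4, 2), (4, 9, 3), (6, 4, 3), (6, 7, 4), (8, 6, 5)]


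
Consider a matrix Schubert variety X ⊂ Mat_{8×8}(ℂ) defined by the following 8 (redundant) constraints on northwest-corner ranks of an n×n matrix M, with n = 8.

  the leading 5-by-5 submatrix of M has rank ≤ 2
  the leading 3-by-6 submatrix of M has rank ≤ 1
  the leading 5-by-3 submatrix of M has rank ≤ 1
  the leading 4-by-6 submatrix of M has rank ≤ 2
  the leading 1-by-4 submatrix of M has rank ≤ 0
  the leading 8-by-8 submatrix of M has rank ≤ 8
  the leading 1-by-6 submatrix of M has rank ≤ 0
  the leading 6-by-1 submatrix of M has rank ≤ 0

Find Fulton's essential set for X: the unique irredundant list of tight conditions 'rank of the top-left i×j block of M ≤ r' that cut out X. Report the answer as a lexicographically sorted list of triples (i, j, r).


The tightest implied rank at each (i,j), from the 8 conditions:

  row 1: 0 0 0 0 0 0 1 1
  row 2: 0 1 1 1 1 1 2 2
  row 3: 0 1 1 1 1 1 2 3
  row 4: 0 1 1 2 2 2 3 4
  row 5: 0 1 1 2 2 3 4 5
  row 6: 0 1 2 3 3 4 5 6
  row 7: 1 2 3 4 4 5 6 7
  row 8: 1 2 3 4 5 6 7 8

the unique w with this rank table is (7, 2, 8, 4, 6, 3, 1, 5).

ℓ(w)=18; the 5 essential cells (i,j,r):

[(1, 6, 0), (3, 6, 1), (5, 3, 1), (5, 5, 2), (6, 1, 0)]


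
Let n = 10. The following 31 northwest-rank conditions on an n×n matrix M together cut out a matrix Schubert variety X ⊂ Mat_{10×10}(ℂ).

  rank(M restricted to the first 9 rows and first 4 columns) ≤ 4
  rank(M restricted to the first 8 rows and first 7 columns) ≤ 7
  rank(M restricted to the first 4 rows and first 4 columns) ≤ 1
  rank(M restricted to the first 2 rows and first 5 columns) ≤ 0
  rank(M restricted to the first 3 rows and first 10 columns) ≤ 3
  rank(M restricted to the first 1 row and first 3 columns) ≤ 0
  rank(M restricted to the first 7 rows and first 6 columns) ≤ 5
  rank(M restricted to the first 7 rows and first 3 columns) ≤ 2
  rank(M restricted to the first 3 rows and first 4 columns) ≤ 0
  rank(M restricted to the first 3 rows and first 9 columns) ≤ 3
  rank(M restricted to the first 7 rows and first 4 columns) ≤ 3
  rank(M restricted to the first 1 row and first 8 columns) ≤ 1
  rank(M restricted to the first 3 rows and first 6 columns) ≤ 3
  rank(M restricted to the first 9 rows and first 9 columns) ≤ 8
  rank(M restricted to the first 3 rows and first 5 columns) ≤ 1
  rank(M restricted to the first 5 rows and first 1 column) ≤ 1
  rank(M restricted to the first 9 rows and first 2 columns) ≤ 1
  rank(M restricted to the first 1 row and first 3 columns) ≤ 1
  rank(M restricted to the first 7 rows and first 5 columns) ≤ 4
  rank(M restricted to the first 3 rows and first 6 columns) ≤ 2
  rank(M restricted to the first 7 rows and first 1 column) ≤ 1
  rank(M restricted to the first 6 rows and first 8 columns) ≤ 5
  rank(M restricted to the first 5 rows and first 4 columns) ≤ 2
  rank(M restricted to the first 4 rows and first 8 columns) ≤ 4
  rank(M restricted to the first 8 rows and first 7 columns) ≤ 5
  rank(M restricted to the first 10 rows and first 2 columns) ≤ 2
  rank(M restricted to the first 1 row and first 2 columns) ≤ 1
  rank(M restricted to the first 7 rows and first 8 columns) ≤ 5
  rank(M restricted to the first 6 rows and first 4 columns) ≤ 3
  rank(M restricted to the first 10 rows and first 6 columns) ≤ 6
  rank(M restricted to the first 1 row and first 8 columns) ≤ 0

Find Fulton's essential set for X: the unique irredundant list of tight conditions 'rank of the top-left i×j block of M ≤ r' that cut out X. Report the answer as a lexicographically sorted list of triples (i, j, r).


Rank table r_w(10×10) implied by the 31 constraints:

  i=1: 0  0  0  0  0  0  0  0  1  1
  i=2: 0  0  0  0  0  1  1  1  2  2
  i=3: 0  0  0  0  1  2  2  2  3  3
  i=4: 1  1  1  1  2  3  3  3  4  4
  i=5: 1  1  2  2  3  4  4  4  5  5
  i=6: 1  1  2  3  4  5  5  5  6  6
  i=7: 1  1  2  3  4  5  5  5  6  7
  i=8: 1  1  2  3  4  5  5  6  7  8
  i=9: 1  1  2  3  4  5  6  7  8  9
  i=10: 1  2  3  4  5  6  7  8  9  10

giving w = (9, 6, 5, 1, 3, 4, 10, 8, 7, 2) via Δ²R.

Fulton essential set (6 of the 25 Rothe cells):

[(1, 8, 0), (2, 5, 0), (3, 4, 0), (7, 8, 5), (8, 7, 5), (9, 2, 1)]


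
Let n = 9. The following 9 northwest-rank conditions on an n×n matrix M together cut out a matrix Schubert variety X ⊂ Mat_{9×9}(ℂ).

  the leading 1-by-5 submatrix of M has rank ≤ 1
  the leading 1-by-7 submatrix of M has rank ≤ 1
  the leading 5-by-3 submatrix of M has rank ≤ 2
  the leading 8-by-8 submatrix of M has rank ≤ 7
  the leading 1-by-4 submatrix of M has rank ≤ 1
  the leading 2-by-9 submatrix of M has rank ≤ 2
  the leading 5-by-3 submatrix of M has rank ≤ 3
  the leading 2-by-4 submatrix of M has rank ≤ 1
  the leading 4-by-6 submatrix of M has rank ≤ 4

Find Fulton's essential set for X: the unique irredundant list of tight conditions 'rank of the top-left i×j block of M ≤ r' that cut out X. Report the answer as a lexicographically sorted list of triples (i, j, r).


Rank table r_w(9×9) implied by the 9 constraints:

  i=1: 1 1 1 1 1 1 1 1 1
  i=2: 1 1 1 1 2 2 2 2 2
  i=3: 1 2 2 2 3 3 3 3 3
  i=4: 1 2 2 3 4 4 4 4 4
  i=5: 1 2 2 3 4 5 5 5 5
  i=6: 1 2 3 4 5 6 6 6 6
  i=7: 1 2 3 4 5 6 7 7 7
  i=8: 1 2 3 4 5 6 7 7 8
  i=9: 1 2 3 4 5 6 7 8 9

so w = (1, 5, 2, 4, 6, 3, 7, 9, 8).

3 SE-corners of the 6-cell Rothe diagram give Ess(w):

[(2, 4, 1), (5, 3, 2), (8, 8, 7)]


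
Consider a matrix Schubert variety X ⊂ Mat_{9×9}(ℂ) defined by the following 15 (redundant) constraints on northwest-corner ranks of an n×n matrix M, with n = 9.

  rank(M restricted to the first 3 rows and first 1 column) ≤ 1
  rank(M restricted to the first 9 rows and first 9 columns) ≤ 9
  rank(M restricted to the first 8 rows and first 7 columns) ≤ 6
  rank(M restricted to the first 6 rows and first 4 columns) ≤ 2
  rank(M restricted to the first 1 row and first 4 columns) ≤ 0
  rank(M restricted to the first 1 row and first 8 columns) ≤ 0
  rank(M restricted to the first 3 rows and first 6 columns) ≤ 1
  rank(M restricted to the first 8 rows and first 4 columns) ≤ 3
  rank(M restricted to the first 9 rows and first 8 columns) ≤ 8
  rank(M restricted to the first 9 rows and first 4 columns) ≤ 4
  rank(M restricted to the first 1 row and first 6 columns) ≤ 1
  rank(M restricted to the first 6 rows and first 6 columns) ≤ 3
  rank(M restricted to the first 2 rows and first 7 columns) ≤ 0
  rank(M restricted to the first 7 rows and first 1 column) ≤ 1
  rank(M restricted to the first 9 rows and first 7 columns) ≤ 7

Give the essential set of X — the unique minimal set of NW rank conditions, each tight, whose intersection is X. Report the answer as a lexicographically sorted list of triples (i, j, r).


Computing R[i][j] = min implied NW-rank bound (n=9, 15 conditions):

  0  0  0  0  0  0  0  0  1
  0  0  0  0  0  0  0  1  2
  1  1  1  1  1  1  1  2  3
  1  2  2  2  2  2  2  3  4
  1  2  2  2  3  3  3  4  5
  1  2  2  2  3  3  4  5  6
  1  2  3  3  4  4  5  6  7
  1  2  3  3  4  5  6  7  8
  1  2  3  4  5  6  7  8  9

so w = (9, 8, 1, 2, 5, 7, 3, 6, 4).

Rothe diagram D(w) (21 cells), 5 SE-corners (essential conditions):

[(1, 8, 0), (2, 7, 0), (6, 4, 2), (6, 6, 3), (8, 4, 3)]


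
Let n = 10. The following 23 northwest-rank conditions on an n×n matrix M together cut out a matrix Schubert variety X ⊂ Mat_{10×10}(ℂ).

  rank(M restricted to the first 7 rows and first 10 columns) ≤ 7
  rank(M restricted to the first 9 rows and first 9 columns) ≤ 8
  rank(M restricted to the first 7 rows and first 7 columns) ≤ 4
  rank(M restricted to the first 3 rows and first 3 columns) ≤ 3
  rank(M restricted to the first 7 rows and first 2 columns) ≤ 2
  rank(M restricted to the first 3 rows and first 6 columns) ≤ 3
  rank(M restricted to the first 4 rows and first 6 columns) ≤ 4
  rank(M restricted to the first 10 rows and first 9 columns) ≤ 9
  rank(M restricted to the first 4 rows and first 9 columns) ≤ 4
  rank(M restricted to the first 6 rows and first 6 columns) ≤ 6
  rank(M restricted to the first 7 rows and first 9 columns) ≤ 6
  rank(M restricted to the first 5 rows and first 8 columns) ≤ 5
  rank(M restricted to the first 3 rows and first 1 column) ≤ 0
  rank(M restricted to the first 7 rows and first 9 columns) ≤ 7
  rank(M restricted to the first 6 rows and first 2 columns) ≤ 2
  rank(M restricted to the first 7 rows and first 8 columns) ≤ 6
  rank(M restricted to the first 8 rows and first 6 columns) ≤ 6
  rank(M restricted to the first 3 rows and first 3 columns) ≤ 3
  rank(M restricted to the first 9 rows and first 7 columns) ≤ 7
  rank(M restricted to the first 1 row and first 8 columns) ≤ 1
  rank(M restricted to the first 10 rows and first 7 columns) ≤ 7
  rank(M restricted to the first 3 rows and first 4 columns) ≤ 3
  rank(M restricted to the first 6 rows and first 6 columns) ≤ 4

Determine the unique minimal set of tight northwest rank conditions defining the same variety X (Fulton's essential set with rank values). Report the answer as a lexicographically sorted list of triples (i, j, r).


Computing R[i][j] = min implied NW-rank bound (n=10, 23 conditions):

  0  1  1  1  1  1  1  1  1  1
  0  1  2  2  2  2  2  2  2  2
  0  1  2  3  3  3  3  3  3  3
  1  2  3  4  4  4  4  4  4  4
  1  2  3  4  4  4  4  5  5  5
  1  2  3  4  4  4  4  5  6  6
  1  2  3  4  4  4  4  5  6  7
  1  2  3  4  5  5  5  6  7  8
  1  2  3  4  5  6  6  7  8  9
  1  2  3  4  5  6  7  8  9  10

second differences of R give the permutation w = (2, 3, 4, 1, 8, 9, 10, 5, 6, 7).

Rothe diagram D(w) (12 cells), 2 SE-corners (essential conditions):

[(3, 1, 0), (7, 7, 4)]


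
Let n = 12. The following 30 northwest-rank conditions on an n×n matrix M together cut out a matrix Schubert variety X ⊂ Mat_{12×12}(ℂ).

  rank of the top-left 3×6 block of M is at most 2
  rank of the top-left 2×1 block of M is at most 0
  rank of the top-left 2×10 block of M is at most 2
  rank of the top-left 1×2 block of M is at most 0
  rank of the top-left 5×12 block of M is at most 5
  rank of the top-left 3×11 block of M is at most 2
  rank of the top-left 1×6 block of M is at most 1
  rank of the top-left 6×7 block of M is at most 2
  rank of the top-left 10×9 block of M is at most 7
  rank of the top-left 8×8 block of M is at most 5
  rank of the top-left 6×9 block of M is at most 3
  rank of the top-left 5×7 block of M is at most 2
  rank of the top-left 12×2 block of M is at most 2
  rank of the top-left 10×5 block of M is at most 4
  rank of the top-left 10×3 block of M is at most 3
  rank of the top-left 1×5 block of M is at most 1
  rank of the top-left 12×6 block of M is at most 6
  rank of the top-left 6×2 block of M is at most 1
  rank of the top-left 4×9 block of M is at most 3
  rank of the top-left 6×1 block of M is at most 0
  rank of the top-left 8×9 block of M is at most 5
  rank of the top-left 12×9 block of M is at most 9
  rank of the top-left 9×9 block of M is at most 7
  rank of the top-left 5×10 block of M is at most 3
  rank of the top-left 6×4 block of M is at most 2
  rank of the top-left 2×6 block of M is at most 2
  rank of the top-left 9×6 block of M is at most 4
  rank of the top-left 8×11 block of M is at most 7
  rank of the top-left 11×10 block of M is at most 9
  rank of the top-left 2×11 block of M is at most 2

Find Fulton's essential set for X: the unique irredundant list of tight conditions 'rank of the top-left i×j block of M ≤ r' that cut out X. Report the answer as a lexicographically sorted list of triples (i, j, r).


Propagating the 30 rank bounds to every northwest block:

  0 0 1 1 1 1 1 1 1 1 1 1
  0 1 2 2 2 2 2 2 2 2 2 2
  0 1 2 2 2 2 2 2 2 2 2 3
  0 1 2 2 2 2 2 3 3 3 3 4
  0 1 2 2 2 2 2 3 3 3 4 5
  0 1 2 2 2 2 2 3 3 4 5 6
  1 2 3 3 3 3 3 4 4 5 6 7
  1 2 3 4 4 4 4 5 5 6 7 8
  1 2 3 4 4 4 5 6 6 7 8 9
  1 2 3 4 4 5 6 7 7 8 9 10
  1 2 3 4 5 6 7 8 8 9 10 11
  1 2 3 4 5 6 7 8 9 10 11 12

second differences of R give the permutation w = (3, 2, 12, 8, 11, 10, 1, 4, 7, 6, 5, 9).

|D(w)|=33, |Ess(w)|=8:

[(1, 2, 0), (3, 11, 2), (5, 10, 3), (6, 1, 0), (6, 7, 2), (6, 9, 3), (9, 6, 4), (10, 5, 4)]


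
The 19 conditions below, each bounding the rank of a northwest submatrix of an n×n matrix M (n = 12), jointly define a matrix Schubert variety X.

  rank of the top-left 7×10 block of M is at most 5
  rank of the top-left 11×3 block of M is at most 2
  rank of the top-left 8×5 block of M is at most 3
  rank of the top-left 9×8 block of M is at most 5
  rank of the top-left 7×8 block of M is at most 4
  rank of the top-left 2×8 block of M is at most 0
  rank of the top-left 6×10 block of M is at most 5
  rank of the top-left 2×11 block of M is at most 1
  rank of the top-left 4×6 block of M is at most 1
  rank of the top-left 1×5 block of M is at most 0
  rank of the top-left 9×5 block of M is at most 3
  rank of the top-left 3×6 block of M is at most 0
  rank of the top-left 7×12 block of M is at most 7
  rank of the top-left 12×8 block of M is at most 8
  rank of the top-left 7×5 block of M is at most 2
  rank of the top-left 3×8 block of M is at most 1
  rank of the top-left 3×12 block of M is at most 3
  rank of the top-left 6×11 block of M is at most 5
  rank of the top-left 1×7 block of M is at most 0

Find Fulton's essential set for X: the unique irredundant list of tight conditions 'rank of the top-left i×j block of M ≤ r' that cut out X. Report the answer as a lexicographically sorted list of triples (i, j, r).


Propagating the 19 rank bounds to every northwest block:

  0 0 0 0 0 0 0 0 1 1 1 1
  0 0 0 0 0 0 0 0 1 1 1 2
  0 0 0 0 0 0 1 1 2 2 2 3
  1 1 1 1 1 1 2 2 3 3 3 4
  1 2 2 2 2 2 3 3 4 4 4 5
  1 2 2 2 2 3 4 4 5 5 5 6
  1 2 2 2 2 3 4 4 5 5 6 7
  1 2 2 3 3 4 5 5 6 6 7 8
  1 2 2 3 3 4 5 5 6 7 8 9
  1 2 2 3 4 5 6 6 7 8 9 10
  1 2 2 3 4 5 6 7 8 9 10 11
  1 2 3 4 5 6 7 8 9 10 11 12

so w = (9, 12, 7, 1, 2, 6, 11, 4, 10, 5, 8, 3).

|D(w)|=38, |Ess(w)|=9:

[(2, 8, 0), (2, 11, 1), (3, 6, 0), (7, 5, 2), (7, 8, 4), (7, 10, 5), (9, 5, 3), (9, 8, 5), (11, 3, 2)]


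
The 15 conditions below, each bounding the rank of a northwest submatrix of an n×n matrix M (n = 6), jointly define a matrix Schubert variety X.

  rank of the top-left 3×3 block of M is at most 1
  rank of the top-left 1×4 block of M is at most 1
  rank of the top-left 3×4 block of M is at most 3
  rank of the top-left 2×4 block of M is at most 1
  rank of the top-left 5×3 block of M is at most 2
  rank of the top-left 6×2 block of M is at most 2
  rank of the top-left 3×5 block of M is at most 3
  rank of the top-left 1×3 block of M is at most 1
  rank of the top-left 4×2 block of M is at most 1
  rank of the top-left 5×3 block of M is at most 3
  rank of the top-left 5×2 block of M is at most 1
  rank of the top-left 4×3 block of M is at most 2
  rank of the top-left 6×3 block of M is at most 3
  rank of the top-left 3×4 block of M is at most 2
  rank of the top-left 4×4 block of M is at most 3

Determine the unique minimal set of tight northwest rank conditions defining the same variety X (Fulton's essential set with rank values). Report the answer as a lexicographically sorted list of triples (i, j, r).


The tightest implied rank at each (i,j), from the 15 conditions:

  i=1: 1 | 1 | 1 | 1 | 1 | 1
  i=2: 1 | 1 | 1 | 1 | 2 | 2
  i=3: 1 | 1 | 1 | 2 | 3 | 3
  i=4: 1 | 1 | 2 | 3 | 4 | 4
  i=5: 1 | 1 | 2 | 3 | 4 | 5
  i=6: 1 | 2 | 3 | 4 | 5 | 6

reading off 1-entries of Δ²R: w = (1, 5, 4, 3, 6, 2).

Rothe diagram D(w) (7 cells), 3 SE-corners (essential conditions):

[(2, 4, 1), (3, 3, 1), (5, 2, 1)]


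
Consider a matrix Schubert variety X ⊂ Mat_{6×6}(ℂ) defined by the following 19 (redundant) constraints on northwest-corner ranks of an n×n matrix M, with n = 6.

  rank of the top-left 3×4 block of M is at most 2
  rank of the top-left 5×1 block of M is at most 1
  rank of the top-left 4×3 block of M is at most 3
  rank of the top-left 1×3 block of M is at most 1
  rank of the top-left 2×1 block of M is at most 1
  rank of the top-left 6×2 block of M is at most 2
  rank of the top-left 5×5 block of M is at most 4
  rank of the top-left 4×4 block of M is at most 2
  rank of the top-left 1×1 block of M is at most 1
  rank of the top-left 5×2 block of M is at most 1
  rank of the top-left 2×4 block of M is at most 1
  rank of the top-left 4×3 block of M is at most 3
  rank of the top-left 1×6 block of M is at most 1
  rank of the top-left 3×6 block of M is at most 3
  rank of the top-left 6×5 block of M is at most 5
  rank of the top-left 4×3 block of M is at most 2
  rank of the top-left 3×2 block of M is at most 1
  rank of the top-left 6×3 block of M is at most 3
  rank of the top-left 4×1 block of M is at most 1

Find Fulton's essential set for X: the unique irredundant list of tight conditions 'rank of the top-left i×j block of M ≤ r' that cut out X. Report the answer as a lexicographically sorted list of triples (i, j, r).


The tightest implied rank at each (i,j), from the 19 conditions:

  1 | 1 | 1 | 1 | 1 | 1
  1 | 1 | 1 | 1 | 2 | 2
  1 | 1 | 2 | 2 | 3 | 3
  1 | 1 | 2 | 2 | 3 | 4
  1 | 1 | 2 | 3 | 4 | 5
  1 | 2 | 3 | 4 | 5 | 6

giving w = (1, 5, 3, 6, 4, 2) via Δ²R.

|D(w)|=7, |Ess(w)|=3:

[(2, 4, 1), (4, 4, 2), (5, 2, 1)]


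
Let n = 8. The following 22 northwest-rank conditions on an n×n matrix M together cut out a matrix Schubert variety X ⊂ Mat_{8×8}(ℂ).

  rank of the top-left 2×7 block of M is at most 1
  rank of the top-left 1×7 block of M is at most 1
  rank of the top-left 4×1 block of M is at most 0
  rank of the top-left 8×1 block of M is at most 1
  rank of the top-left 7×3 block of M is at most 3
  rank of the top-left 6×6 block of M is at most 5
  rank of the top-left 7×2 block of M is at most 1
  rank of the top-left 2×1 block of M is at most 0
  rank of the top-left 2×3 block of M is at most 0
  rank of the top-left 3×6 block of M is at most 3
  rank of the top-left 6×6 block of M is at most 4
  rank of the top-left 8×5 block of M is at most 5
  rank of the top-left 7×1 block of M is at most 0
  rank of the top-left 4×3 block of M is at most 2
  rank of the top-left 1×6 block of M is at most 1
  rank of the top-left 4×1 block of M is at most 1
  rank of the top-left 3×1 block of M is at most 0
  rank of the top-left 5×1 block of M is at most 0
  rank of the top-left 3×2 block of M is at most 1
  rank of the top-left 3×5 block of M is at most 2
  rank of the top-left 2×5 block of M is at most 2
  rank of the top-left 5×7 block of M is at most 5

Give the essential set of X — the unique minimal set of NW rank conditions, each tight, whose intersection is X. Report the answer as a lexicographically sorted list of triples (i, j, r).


Reconstructing r_w from the 22 given conditions:

  i=1: 0, 0, 0, 1, 1, 1, 1, 1
  i=2: 0, 0, 0, 1, 1, 1, 1, 2
  i=3: 0, 1, 1, 2, 2, 2, 2, 3
  i=4: 0, 1, 2, 3, 3, 3, 3, 4
  i=5: 0, 1, 2, 3, 4, 4, 4, 5
  i=6: 0, 1, 2, 3, 4, 4, 5, 6
  i=7: 0, 1, 2, 3, 4, 5, 6, 7
  i=8: 1, 2, 3, 4, 5, 6, 7, 8

so w = (4, 8, 2, 3, 5, 7, 6, 1).

Fulton essential set (4 of the 15 Rothe cells):

[(2, 3, 0), (2, 7, 1), (6, 6, 4), (7, 1, 0)]


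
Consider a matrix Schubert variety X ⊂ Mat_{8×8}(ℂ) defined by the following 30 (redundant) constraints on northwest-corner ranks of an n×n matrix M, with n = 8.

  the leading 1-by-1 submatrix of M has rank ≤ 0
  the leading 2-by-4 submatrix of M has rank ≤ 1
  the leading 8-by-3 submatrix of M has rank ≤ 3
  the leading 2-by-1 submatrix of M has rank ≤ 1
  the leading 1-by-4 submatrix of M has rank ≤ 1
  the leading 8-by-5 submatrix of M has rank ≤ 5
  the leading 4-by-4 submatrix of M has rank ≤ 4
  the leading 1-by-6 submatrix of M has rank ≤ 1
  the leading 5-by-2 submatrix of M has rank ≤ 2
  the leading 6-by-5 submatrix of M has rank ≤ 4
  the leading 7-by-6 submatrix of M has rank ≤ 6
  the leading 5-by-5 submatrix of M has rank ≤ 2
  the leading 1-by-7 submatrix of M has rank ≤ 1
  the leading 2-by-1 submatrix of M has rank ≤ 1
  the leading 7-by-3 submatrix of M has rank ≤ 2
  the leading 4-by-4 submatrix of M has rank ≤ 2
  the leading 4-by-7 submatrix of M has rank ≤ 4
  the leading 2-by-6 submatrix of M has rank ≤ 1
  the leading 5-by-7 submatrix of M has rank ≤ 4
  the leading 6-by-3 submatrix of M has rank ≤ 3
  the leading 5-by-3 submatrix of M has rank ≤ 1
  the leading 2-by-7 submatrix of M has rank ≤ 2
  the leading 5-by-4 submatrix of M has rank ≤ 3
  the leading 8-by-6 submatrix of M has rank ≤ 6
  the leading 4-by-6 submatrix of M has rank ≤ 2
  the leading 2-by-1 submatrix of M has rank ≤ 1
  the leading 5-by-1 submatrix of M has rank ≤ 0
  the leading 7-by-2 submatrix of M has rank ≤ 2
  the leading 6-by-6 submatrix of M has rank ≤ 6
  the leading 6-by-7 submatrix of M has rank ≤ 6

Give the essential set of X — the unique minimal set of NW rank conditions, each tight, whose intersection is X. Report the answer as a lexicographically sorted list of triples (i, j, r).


The tightest implied rank at each (i,j), from the 30 conditions:

  i=1: 0 1 1 1 1 1 1 1
  i=2: 0 1 1 1 1 1 2 2
  i=3: 0 1 1 2 2 2 3 3
  i=4: 0 1 1 2 2 2 3 4
  i=5: 0 1 1 2 2 3 4 5
  i=6: 1 2 2 3 3 4 5 6
  i=7: 1 2 2 3 4 5 6 7
  i=8: 1 2 3 4 5 6 7 8

hence w(1..8) = (2, 7, 4, 8, 6, 1, 5, 3).

|D(w)|=16, |Ess(w)|=6:

[(2, 6, 1), (4, 6, 2), (5, 1, 0), (5, 3, 1), (5, 5, 2), (7, 3, 2)]


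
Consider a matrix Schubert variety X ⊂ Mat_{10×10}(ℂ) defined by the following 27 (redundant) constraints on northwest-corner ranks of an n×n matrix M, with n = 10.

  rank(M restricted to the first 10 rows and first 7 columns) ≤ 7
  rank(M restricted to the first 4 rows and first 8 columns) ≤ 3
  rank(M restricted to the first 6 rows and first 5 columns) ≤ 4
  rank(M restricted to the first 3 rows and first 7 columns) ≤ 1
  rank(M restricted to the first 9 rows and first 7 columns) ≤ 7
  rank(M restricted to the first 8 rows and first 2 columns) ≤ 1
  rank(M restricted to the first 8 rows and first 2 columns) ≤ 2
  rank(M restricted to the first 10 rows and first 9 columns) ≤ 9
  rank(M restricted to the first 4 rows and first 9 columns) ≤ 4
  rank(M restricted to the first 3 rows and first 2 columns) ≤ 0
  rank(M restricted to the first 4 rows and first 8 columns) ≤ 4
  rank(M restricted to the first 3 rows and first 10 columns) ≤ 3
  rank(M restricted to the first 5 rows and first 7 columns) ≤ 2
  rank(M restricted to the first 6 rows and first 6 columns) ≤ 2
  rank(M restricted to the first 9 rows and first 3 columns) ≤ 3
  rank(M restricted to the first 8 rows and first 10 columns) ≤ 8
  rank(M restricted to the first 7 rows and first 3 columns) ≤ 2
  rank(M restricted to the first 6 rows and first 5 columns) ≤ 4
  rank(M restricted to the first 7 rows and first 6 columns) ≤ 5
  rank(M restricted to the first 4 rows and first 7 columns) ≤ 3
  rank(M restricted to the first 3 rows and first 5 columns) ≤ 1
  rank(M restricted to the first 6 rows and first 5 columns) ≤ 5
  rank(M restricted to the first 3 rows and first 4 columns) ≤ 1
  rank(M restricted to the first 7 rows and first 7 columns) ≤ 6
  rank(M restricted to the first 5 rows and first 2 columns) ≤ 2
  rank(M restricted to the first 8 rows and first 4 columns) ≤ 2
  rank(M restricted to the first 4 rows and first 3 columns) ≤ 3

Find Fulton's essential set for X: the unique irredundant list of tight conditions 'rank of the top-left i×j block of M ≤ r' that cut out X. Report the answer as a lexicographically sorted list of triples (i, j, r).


Recovering R(i,j) via the rank-extension bound from the 27 conditions:

  R[1]: 0 | 0 | 1 | 1 | 1 | 1 | 1 | 1 | 1 | 1
  R[2]: 0 | 0 | 1 | 1 | 1 | 1 | 1 | 2 | 2 | 2
  R[3]: 0 | 0 | 1 | 1 | 1 | 1 | 1 | 2 | 3 | 3
  R[4]: 1 | 1 | 2 | 2 | 2 | 2 | 2 | 3 | 4 | 4
  R[5]: 1 | 1 | 2 | 2 | 2 | 2 | 2 | 3 | 4 | 5
  R[6]: 1 | 1 | 2 | 2 | 2 | 2 | 3 | 4 | 5 | 6
  R[7]: 1 | 1 | 2 | 2 | 3 | 3 | 4 | 5 | 6 | 7
  R[8]: 1 | 1 | 2 | 2 | 3 | 4 | 5 | 6 | 7 | 8
  R[9]: 1 | 2 | 3 | 3 | 4 | 5 | 6 | 7 | 8 | 9
  R[10]: 1 | 2 | 3 | 4 | 5 | 6 | 7 | 8 | 9 | 10

the unique w with this rank table is (3, 8, 9, 1, 10, 7, 5, 6, 2, 4).

6 SE-corners of the 27-cell Rothe diagram give Ess(w):

[(3, 2, 0), (3, 7, 1), (5, 7, 2), (6, 6, 2), (8, 2, 1), (8, 4, 2)]


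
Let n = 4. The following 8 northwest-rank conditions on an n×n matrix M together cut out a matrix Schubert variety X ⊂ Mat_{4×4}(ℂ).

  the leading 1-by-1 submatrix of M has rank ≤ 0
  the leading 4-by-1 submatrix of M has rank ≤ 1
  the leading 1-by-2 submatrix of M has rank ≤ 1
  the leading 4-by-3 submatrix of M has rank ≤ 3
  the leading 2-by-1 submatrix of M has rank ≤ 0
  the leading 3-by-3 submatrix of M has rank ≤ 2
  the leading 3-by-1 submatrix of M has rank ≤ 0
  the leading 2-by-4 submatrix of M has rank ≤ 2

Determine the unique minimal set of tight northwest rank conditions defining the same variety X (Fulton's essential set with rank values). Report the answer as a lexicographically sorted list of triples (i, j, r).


Propagating the 8 rank bounds to every northwest block:

  R[1]: 0  1  1  1
  R[2]: 0  1  2  2
  R[3]: 0  1  2  3
  R[4]: 1  2  3  4

so w = (2, 3, 4, 1).

Rothe diagram D(w) (3 cells), 1 SE-corner (essential condition):

[(3, 1, 0)]


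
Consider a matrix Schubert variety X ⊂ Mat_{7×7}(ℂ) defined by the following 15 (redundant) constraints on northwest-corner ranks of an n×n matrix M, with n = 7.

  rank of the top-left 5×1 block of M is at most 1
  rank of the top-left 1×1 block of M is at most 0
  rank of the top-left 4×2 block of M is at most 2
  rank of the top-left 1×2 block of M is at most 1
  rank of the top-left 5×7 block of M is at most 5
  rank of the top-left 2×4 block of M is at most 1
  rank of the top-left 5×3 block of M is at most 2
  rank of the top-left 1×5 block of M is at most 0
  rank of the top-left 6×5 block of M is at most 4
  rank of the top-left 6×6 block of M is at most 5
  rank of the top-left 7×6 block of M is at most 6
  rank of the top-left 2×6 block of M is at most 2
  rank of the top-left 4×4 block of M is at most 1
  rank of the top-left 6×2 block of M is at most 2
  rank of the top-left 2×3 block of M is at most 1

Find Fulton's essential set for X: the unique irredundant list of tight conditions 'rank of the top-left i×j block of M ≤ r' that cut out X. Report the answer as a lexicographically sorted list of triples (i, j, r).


The tightest implied rank at each (i,j), from the 15 conditions:

  row 1: 0 | 0 | 0 | 0 | 0 | 1 | 1
  row 2: 1 | 1 | 1 | 1 | 1 | 2 | 2
  row 3: 1 | 1 | 1 | 1 | 2 | 3 | 3
  row 4: 1 | 1 | 1 | 1 | 2 | 3 | 4
  row 5: 1 | 2 | 2 | 2 | 3 | 4 | 5
  row 6: 1 | 2 | 3 | 3 | 4 | 5 | 6
  row 7: 1 | 2 | 3 | 4 | 5 | 6 | 7

the unique w with this rank table is (6, 1, 5, 7, 2, 3, 4).

Rothe diagram D(w) (11 cells), 2 SE-corners (essential conditions):

[(1, 5, 0), (4, 4, 1)]


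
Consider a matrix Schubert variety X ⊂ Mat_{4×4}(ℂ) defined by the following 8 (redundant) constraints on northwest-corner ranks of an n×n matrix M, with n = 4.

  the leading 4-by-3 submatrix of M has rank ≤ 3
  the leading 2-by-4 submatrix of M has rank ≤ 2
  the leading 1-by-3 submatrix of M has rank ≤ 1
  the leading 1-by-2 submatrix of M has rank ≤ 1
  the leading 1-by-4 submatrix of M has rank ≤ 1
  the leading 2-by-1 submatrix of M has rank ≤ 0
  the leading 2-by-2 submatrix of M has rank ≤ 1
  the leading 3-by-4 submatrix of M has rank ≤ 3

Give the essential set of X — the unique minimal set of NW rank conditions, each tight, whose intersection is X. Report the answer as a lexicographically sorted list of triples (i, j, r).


Propagating the 8 rank bounds to every northwest block:

  0  1  1  1
  0  1  2  2
  1  2  3  3
  1  2  3  4

second differences of R give the permutation w = (2, 3, 1, 4).

ℓ(w)=2; the 1 essential cell (i,j,r):

[(2, 1, 0)]


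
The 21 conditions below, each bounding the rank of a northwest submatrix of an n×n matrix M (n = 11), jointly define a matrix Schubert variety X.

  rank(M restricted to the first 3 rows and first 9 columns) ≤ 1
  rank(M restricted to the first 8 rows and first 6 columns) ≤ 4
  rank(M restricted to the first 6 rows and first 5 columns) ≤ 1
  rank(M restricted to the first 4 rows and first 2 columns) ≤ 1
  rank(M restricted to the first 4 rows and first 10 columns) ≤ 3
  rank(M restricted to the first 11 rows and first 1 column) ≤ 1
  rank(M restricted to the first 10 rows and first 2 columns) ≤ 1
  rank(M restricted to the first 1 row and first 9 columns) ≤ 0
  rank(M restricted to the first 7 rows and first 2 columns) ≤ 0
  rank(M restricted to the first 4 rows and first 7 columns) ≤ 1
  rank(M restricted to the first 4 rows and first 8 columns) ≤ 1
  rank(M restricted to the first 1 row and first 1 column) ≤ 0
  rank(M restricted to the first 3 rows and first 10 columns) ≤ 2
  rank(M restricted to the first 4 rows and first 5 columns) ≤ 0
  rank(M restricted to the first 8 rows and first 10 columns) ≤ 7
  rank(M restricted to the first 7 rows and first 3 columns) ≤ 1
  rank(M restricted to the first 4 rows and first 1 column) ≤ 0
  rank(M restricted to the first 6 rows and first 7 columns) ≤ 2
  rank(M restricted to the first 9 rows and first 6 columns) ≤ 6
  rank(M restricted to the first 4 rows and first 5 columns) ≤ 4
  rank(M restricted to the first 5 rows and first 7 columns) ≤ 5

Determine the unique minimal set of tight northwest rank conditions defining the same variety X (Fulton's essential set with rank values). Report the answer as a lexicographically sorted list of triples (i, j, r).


Rank table r_w(11×11) implied by the 21 constraints:

  R[1]: 0 0 0 0 0 0 0 0 0 1 1
  R[2]: 0 0 0 0 0 1 1 1 1 2 2
  R[3]: 0 0 0 0 0 1 1 1 1 2 3
  R[4]: 0 0 0 0 0 1 1 1 2 3 4
  R[5]: 0 0 1 1 1 2 2 2 3 4 5
  R[6]: 0 0 1 1 1 2 2 3 4 5 6
  R[7]: 0 0 1 2 2 3 3 4 5 6 7
  R[8]: 1 1 2 3 3 4 4 5 6 7 8
  R[9]: 1 1 2 3 4 5 5 6 7 8 9
  R[10]: 1 1 2 3 4 5 6 7 8 9 10
  R[11]: 1 2 3 4 5 6 7 8 9 10 11

reading off 1-entries of Δ²R: w = (10, 6, 11, 9, 3, 8, 4, 1, 5, 7, 2).

Fulton essential set (8 of the 40 Rothe cells):

[(1, 9, 0), (3, 9, 1), (4, 5, 0), (4, 8, 1), (6, 5, 1), (6, 7, 2), (7, 2, 0), (10, 2, 1)]


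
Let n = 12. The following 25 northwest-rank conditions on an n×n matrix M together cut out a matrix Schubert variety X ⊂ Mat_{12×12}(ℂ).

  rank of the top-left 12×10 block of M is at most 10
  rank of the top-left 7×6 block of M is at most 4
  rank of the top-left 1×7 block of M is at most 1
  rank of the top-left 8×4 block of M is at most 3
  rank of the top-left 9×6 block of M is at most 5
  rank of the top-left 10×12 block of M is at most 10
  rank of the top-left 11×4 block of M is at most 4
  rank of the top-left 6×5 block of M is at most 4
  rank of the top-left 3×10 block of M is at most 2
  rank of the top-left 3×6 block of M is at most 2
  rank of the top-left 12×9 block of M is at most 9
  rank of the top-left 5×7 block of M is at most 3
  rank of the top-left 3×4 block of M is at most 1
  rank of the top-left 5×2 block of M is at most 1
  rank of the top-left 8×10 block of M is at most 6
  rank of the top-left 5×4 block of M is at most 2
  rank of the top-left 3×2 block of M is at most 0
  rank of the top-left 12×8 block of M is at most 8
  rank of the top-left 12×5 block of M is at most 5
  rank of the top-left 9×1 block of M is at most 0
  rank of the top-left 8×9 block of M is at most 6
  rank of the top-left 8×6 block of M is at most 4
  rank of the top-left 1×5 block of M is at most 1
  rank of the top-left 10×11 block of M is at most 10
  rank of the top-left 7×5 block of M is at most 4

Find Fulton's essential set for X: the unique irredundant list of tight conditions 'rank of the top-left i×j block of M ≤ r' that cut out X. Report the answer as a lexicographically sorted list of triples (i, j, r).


Propagating the 25 rank bounds to every northwest block:

  R[1]: 0 0 1 1 1 1 1 1 1 1 1 1
  R[2]: 0 0 1 1 2 2 2 2 2 2 2 2
  R[3]: 0 0 1 1 2 2 2 2 2 2 3 3
  R[4]: 0 1 2 2 3 3 3 3 3 3 4 4
  R[5]: 0 1 2 2 3 3 3 4 4 4 5 5
  R[6]: 0 1 2 3 4 4 4 5 5 5 6 6
  R[7]: 0 1 2 3 4 4 5 6 6 6 7 7
  R[8]: 0 1 2 3 4 4 5 6 6 6 7 8
  R[9]: 0 1 2 3 4 5 6 7 7 7 8 9
  R[10]: 1 2 3 4 5 6 7 8 8 8 9 10
  R[11]: 1 2 3 4 5 6 7 8 9 9 10 11
  R[12]: 1 2 3 4 5 6 7 8 9 10 11 12

giving w = (3, 5, 11, 2, 8, 4, 7, 12, 6, 1, 9, 10) via Δ²R.

Rothe diagram D(w) (26 cells), 8 SE-corners (essential conditions):

[(3, 2, 0), (3, 4, 1), (3, 10, 2), (5, 4, 2), (5, 7, 3), (8, 6, 4), (8, 10, 6), (9, 1, 0)]


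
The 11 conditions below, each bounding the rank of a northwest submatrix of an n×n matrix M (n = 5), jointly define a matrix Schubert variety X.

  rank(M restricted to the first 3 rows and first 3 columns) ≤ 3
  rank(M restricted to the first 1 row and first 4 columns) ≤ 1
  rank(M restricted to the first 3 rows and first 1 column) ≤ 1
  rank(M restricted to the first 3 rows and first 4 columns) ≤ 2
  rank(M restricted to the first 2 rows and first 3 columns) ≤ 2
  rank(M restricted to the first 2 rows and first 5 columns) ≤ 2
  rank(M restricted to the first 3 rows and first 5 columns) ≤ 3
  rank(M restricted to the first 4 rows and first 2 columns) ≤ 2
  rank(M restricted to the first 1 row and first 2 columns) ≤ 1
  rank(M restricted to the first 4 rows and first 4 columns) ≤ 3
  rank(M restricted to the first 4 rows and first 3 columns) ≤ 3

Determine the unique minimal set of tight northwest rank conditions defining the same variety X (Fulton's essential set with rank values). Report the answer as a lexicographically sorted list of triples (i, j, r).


The tightest implied rank at each (i,j), from the 11 conditions:

  i=1: 1, 1, 1, 1, 1
  i=2: 1, 2, 2, 2, 2
  i=3: 1, 2, 2, 2, 3
  i=4: 1, 2, 3, 3, 4
  i=5: 1, 2, 3, 4, 5

the unique w with this rank table is (1, 2, 5, 3, 4).

ℓ(w)=2; the 1 essential cell (i,j,r):

[(3, 4, 2)]


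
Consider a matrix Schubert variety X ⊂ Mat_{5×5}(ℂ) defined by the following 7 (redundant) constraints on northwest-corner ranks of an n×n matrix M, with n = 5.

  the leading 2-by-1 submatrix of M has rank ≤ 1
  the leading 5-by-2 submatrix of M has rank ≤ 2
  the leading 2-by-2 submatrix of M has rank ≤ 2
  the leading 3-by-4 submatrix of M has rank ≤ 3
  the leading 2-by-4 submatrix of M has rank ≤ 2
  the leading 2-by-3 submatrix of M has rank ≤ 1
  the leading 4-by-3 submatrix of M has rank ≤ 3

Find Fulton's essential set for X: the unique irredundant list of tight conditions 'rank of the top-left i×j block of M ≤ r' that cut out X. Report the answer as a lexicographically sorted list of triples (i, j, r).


Rank table r_w(5×5) implied by the 7 constraints:

  R[1]: 1, 1, 1, 1, 1
  R[2]: 1, 1, 1, 2, 2
  R[3]: 1, 2, 2, 3, 3
  R[4]: 1, 2, 3, 4, 4
  R[5]: 1, 2, 3, 4, 5

second differences of R give the permutation w = (1, 4, 2, 3, 5).

Rothe diagram D(w) (2 cells), 1 SE-corner (essential condition):

[(2, 3, 1)]


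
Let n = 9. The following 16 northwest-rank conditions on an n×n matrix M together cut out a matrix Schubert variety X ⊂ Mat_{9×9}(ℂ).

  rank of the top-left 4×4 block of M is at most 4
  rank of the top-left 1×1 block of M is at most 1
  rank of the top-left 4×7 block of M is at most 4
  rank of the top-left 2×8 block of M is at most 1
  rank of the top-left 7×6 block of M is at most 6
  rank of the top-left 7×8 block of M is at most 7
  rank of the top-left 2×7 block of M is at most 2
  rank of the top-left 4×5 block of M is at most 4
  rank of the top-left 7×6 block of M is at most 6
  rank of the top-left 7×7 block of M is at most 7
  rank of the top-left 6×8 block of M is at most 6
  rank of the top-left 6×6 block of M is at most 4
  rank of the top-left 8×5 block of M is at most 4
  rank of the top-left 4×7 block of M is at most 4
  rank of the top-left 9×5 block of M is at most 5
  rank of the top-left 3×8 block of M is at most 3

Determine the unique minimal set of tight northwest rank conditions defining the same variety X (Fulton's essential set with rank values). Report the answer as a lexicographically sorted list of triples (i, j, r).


Rank table r_w(9×9) implied by the 16 constraints:

  1, 1, 1, 1, 1, 1, 1, 1, 1
  1, 1, 1, 1, 1, 1, 1, 1, 2
  1, 2, 2, 2, 2, 2, 2, 2, 3
  1, 2, 3, 3, 3, 3, 3, 3, 4
  1, 2, 3, 4, 4, 4, 4, 4, 5
  1, 2, 3, 4, 4, 4, 5, 5, 6
  1, 2, 3, 4, 4, 5, 6, 6, 7
  1, 2, 3, 4, 4, 5, 6, 7, 8
  1, 2, 3, 4, 5, 6, 7, 8, 9

hence w(1..9) = (1, 9, 2, 3, 4, 7, 6, 8, 5).

Rothe diagram D(w) (11 cells), 3 SE-corners (essential conditions):

[(2, 8, 1), (6, 6, 4), (8, 5, 4)]


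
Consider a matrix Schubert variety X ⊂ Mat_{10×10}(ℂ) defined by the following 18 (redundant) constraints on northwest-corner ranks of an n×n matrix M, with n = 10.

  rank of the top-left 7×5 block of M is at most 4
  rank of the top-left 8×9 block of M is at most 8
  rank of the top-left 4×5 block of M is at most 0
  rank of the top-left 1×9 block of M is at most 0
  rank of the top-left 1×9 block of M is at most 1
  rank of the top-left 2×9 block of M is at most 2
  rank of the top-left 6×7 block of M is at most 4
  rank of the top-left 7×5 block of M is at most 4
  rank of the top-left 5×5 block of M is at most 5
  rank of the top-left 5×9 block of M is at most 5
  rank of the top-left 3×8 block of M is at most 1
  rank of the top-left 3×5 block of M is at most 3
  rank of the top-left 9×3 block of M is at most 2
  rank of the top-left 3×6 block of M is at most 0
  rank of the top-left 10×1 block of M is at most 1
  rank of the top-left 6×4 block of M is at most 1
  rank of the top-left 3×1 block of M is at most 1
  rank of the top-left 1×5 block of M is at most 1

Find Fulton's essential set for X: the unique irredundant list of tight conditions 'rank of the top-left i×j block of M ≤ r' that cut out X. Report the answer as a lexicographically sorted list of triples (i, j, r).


The tightest implied rank at each (i,j), from the 18 conditions:

  row 1: 0  0  0  0  0  0  0  0  0  1
  row 2: 0  0  0  0  0  0  1  1  1  2
  row 3: 0  0  0  0  0  0  1  1  2  3
  row 4: 0  0  0  0  0  1  2  2  3  4
  row 5: 1  1  1  1  1  2  3  3  4  5
  row 6: 1  1  1  1  2  3  4  4  5  6
  row 7: 1  2  2  2  3  4  5  5  6  7
  row 8: 1  2  2  3  4  5  6  6  7  8
  row 9: 1  2  2  3  4  5  6  7  8  9
  row 10: 1  2  3  4  5  6  7  8  9  10

reading off 1-entries of Δ²R: w = (10, 7, 9, 6, 1, 5, 2, 4, 8, 3).

|D(w)|=32, |Ess(w)|=6:

[(1, 9, 0), (3, 6, 0), (3, 8, 1), (4, 5, 0), (6, 4, 1), (9, 3, 2)]
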